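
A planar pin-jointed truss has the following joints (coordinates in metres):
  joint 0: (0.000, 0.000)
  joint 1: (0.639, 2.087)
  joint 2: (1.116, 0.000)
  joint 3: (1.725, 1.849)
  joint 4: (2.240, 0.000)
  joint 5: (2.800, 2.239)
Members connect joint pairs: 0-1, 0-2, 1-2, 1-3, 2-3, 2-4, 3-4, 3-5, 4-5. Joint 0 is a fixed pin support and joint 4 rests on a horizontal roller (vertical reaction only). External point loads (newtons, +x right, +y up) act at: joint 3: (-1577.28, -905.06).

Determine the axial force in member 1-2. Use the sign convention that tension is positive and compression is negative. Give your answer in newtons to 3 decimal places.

N=6 nodes, M=9 members, R=3 reactions → 2N=12, M+R=12
member 0 (0-1): L=2.1826, (cx,cy)=(0.2928,0.9562)
member 1 (0-2): L=1.1160, (cx,cy)=(1.0000,0.0000)
member 2 (1-2): L=2.1408, (cx,cy)=(0.2228,-0.9749)
member 3 (1-3): L=1.1118, (cx,cy)=(0.9768,-0.2141)
member 4 (2-3): L=1.9467, (cx,cy)=(0.3128,0.9498)
member 5 (2-4): L=1.1240, (cx,cy)=(1.0000,0.0000)
member 6 (3-4): L=1.9194, (cx,cy)=(0.2683,-0.9633)
member 7 (3-5): L=1.1436, (cx,cy)=(0.9400,0.3410)
member 8 (4-5): L=2.3080, (cx,cy)=(0.2426,0.9701)
solve A·x = −loads:
  F[0-1] = -1579.2387 N (compression)
  F[0-2] = -1114.9333 N (compression)
  F[1-2] = +1740.0788 N (tension)
  F[1-3] = -870.2312 N (compression)
  F[2-3] = -1785.9786 N (compression)
  F[2-4] = -168.5053 N (compression)
  F[3-4] = +628.0116 N (tension)
  F[3-5] = -0.0000 N (compression)
  F[4-5] = +0.0000 N (tension)
  Rx@0 = +1577.2800 N
  Ry@0 = +1510.0431 N
  Ry@4 = -604.9831 N

1740.079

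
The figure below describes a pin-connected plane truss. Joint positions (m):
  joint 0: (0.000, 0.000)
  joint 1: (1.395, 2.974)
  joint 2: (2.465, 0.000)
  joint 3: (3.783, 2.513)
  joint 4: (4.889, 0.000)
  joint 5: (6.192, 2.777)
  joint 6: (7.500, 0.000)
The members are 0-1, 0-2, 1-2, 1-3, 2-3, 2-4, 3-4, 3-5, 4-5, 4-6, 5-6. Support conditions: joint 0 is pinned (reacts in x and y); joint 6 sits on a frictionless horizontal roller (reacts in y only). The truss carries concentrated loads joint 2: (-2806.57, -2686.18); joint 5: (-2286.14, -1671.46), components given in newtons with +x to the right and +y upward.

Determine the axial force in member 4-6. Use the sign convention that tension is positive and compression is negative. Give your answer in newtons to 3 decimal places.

N=7 nodes, M=11 members, R=3 reactions → 2N=14, M+R=14
member 0 (0-1): L=3.2849, (cx,cy)=(0.4247,0.9053)
member 1 (0-2): L=2.4650, (cx,cy)=(1.0000,0.0000)
member 2 (1-2): L=3.1606, (cx,cy)=(0.3385,-0.9410)
member 3 (1-3): L=2.4321, (cx,cy)=(0.9819,-0.1895)
member 4 (2-3): L=2.8377, (cx,cy)=(0.4645,0.8856)
member 5 (2-4): L=2.4240, (cx,cy)=(1.0000,0.0000)
member 6 (3-4): L=2.7456, (cx,cy)=(0.4028,-0.9153)
member 7 (3-5): L=2.4234, (cx,cy)=(0.9940,0.1089)
member 8 (4-5): L=3.0675, (cx,cy)=(0.4248,0.9053)
member 9 (4-6): L=2.6110, (cx,cy)=(1.0000,0.0000)
member 10 (5-6): L=3.0696, (cx,cy)=(0.4261,-0.9047)
solve A·x = −loads:
  F[0-1] = -3248.8085 N (compression)
  F[0-2] = -3713.0455 N (compression)
  F[1-2] = +3663.3836 N (tension)
  F[1-3] = -2668.2388 N (compression)
  F[2-3] = -859.1875 N (compression)
  F[2-4] = +732.7921 N (tension)
  F[3-4] = -78.9179 N (compression)
  F[3-5] = -3005.0259 N (compression)
  F[4-5] = +79.7878 N (tension)
  F[4-6] = +667.1100 N (tension)
  F[5-6] = -1565.5788 N (compression)
  Rx@0 = +5092.7100 N
  Ry@0 = +2941.3062 N
  Ry@6 = +1416.3338 N

667.110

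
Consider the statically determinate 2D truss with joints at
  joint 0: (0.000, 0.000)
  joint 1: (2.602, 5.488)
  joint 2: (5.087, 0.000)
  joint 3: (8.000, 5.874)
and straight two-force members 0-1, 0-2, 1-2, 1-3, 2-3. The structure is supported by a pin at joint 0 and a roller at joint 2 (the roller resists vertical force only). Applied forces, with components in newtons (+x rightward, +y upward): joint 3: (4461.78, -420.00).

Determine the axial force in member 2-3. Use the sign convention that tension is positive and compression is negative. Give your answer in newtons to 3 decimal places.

N=4 nodes, M=5 members, R=3 reactions → 2N=8, M+R=8
member 0 (0-1): L=6.0736, (cx,cy)=(0.4284,0.9036)
member 1 (0-2): L=5.0870, (cx,cy)=(1.0000,0.0000)
member 2 (1-2): L=6.0244, (cx,cy)=(0.4125,-0.9110)
member 3 (1-3): L=5.4118, (cx,cy)=(0.9975,0.0713)
member 4 (2-3): L=6.5566, (cx,cy)=(0.4443,0.8959)
solve A·x = −loads:
  F[0-1] = +5967.9711 N (tension)
  F[0-2] = +1905.0302 N (tension)
  F[1-2] = -5539.5656 N (compression)
  F[1-3] = +4854.1247 N (tension)
  F[2-3] = -855.2696 N (compression)
  Rx@0 = -4461.7800 N
  Ry@0 = -5392.5606 N
  Ry@2 = +5812.5606 N

-855.270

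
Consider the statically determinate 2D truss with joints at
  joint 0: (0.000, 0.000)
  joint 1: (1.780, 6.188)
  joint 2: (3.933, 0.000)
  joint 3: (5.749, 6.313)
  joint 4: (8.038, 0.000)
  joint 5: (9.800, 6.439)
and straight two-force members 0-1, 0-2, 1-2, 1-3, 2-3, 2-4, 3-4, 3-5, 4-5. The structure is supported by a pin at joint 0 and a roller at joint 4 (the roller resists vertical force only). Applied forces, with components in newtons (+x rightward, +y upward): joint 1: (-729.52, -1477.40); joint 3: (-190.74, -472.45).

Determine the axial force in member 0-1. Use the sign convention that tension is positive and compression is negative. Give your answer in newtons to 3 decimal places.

N=6 nodes, M=9 members, R=3 reactions → 2N=12, M+R=12
member 0 (0-1): L=6.4389, (cx,cy)=(0.2764,0.9610)
member 1 (0-2): L=3.9330, (cx,cy)=(1.0000,0.0000)
member 2 (1-2): L=6.5519, (cx,cy)=(0.3286,-0.9445)
member 3 (1-3): L=3.9710, (cx,cy)=(0.9995,0.0315)
member 4 (2-3): L=6.5690, (cx,cy)=(0.2764,0.9610)
member 5 (2-4): L=4.1050, (cx,cy)=(1.0000,0.0000)
member 6 (3-4): L=6.7152, (cx,cy)=(0.3409,-0.9401)
member 7 (3-5): L=4.0530, (cx,cy)=(0.9995,0.0311)
member 8 (4-5): L=6.6757, (cx,cy)=(0.2639,0.9645)
solve A·x = −loads:
  F[0-1] = -2077.1414 N (compression)
  F[0-2] = -346.0474 N (compression)
  F[1-2] = +548.4692 N (tension)
  F[1-3] = -24.9371 N (compression)
  F[2-3] = -539.0168 N (compression)
  F[2-4] = -16.8042 N (compression)
  F[3-4] = +49.2978 N (tension)
  F[3-5] = +0.0000 N (tension)
  F[4-5] = -0.0000 N (compression)
  Rx@0 = +920.2600 N
  Ry@0 = +1996.1954 N
  Ry@4 = -46.3454 N

-2077.141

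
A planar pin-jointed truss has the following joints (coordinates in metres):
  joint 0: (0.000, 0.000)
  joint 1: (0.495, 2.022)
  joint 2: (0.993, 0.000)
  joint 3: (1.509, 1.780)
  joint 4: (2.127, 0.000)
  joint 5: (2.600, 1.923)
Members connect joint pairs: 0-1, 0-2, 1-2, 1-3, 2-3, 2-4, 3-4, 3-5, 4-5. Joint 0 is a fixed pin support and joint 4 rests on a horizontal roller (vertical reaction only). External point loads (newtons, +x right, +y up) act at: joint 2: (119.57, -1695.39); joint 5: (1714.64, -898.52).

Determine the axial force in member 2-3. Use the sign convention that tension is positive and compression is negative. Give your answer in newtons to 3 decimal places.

N=6 nodes, M=9 members, R=3 reactions → 2N=12, M+R=12
member 0 (0-1): L=2.0817, (cx,cy)=(0.2378,0.9713)
member 1 (0-2): L=0.9930, (cx,cy)=(1.0000,0.0000)
member 2 (1-2): L=2.0824, (cx,cy)=(0.2391,-0.9710)
member 3 (1-3): L=1.0425, (cx,cy)=(0.9727,-0.2321)
member 4 (2-3): L=1.8533, (cx,cy)=(0.2784,0.9605)
member 5 (2-4): L=1.1340, (cx,cy)=(1.0000,0.0000)
member 6 (3-4): L=1.8842, (cx,cy)=(0.3280,-0.9447)
member 7 (3-5): L=1.1003, (cx,cy)=(0.9915,0.1300)
member 8 (4-5): L=1.9803, (cx,cy)=(0.2389,0.9711)
solve A·x = −loads:
  F[0-1] = +871.0972 N (tension)
  F[0-2] = +1627.0757 N (tension)
  F[1-2] = -979.9066 N (compression)
  F[1-3] = +453.8721 N (tension)
  F[2-3] = +2755.8348 N (tension)
  F[2-4] = +505.8735 N (tension)
  F[3-4] = -2412.8097 N (compression)
  F[3-5] = +2017.2408 N (tension)
  F[4-5] = -1195.2780 N (compression)
  Rx@0 = -1834.2100 N
  Ry@0 = -846.1121 N
  Ry@4 = +3440.0221 N

2755.835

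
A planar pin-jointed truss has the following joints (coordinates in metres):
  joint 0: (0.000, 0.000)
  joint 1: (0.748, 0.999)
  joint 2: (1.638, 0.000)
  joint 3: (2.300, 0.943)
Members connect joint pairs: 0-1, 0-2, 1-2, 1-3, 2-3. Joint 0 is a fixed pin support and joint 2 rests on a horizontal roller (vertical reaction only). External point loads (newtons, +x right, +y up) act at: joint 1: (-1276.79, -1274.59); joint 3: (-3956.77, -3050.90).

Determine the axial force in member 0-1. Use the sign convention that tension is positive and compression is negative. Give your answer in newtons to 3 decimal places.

-3143.286

N=4 nodes, M=5 members, R=3 reactions → 2N=8, M+R=8
member 0 (0-1): L=1.2480, (cx,cy)=(0.5994,0.8005)
member 1 (0-2): L=1.6380, (cx,cy)=(1.0000,0.0000)
member 2 (1-2): L=1.3379, (cx,cy)=(0.6652,-0.7467)
member 3 (1-3): L=1.5530, (cx,cy)=(0.9993,-0.0361)
member 4 (2-3): L=1.1522, (cx,cy)=(0.5746,0.8185)
solve A·x = −loads:
  F[0-1] = -3143.2865 N (compression)
  F[0-2] = -3349.6036 N (compression)
  F[1-2] = +1748.3320 N (tension)
  F[1-3] = -1771.3061 N (compression)
  F[2-3] = -3805.6656 N (compression)
  Rx@0 = +5233.5600 N
  Ry@0 = +2516.1396 N
  Ry@2 = +1809.3504 N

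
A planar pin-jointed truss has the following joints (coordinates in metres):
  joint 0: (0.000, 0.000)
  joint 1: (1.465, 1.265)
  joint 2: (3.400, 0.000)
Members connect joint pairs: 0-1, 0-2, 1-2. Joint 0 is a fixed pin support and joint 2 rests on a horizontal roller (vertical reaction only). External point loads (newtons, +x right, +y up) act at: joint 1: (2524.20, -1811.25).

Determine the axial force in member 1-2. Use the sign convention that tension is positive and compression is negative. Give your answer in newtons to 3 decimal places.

N=3 nodes, M=3 members, R=3 reactions → 2N=6, M+R=6
member 0 (0-1): L=1.9356, (cx,cy)=(0.7569,0.6536)
member 1 (0-2): L=3.4000, (cx,cy)=(1.0000,0.0000)
member 2 (1-2): L=2.3118, (cx,cy)=(0.8370,-0.5472)
solve A·x = −loads:
  F[0-1] = -140.2541 N (compression)
  F[0-2] = +2630.3557 N (tension)
  F[1-2] = -3142.5704 N (compression)
  Rx@0 = -2524.2000 N
  Ry@0 = +91.6635 N
  Ry@2 = +1719.5865 N

-3142.570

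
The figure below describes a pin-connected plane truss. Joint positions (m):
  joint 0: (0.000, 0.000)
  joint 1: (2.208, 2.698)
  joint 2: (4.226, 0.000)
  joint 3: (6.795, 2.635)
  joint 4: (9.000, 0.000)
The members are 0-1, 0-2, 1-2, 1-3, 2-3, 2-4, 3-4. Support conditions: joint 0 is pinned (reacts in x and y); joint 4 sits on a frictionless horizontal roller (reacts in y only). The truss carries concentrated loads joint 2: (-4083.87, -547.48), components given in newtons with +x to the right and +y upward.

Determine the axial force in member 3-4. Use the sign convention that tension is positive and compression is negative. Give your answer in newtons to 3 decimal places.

N=5 nodes, M=7 members, R=3 reactions → 2N=10, M+R=10
member 0 (0-1): L=3.4863, (cx,cy)=(0.6333,0.7739)
member 1 (0-2): L=4.2260, (cx,cy)=(1.0000,0.0000)
member 2 (1-2): L=3.3692, (cx,cy)=(0.5990,-0.8008)
member 3 (1-3): L=4.5874, (cx,cy)=(0.9999,-0.0137)
member 4 (2-3): L=3.6801, (cx,cy)=(0.6981,0.7160)
member 5 (2-4): L=4.7740, (cx,cy)=(1.0000,0.0000)
member 6 (3-4): L=3.4359, (cx,cy)=(0.6418,-0.7669)
solve A·x = −loads:
  F[0-1] = -375.2617 N (compression)
  F[0-2] = -3846.2050 N (compression)
  F[1-2] = +370.5375 N (tension)
  F[1-3] = -459.6436 N (compression)
  F[2-3] = +350.2150 N (tension)
  F[2-4] = +215.1212 N (tension)
  F[3-4] = -335.2063 N (compression)
  Rx@0 = +4083.8700 N
  Ry@0 = +290.4077 N
  Ry@4 = +257.0723 N

-335.206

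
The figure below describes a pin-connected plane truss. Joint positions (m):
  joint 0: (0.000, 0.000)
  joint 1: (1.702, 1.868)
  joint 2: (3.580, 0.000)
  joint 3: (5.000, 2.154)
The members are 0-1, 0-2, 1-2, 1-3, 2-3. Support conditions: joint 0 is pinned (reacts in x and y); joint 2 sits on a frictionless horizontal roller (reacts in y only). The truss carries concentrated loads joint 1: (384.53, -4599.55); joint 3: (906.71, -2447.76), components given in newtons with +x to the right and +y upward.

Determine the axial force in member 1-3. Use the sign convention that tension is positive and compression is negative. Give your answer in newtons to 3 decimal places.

N=4 nodes, M=5 members, R=3 reactions → 2N=8, M+R=8
member 0 (0-1): L=2.5271, (cx,cy)=(0.6735,0.7392)
member 1 (0-2): L=3.5800, (cx,cy)=(1.0000,0.0000)
member 2 (1-2): L=2.6488, (cx,cy)=(0.7090,-0.7052)
member 3 (1-3): L=3.3104, (cx,cy)=(0.9963,0.0864)
member 4 (2-3): L=2.5799, (cx,cy)=(0.5504,0.8349)
solve A·x = −loads:
  F[0-1] = -941.2343 N (compression)
  F[0-2] = +1925.1609 N (tension)
  F[1-2] = -5206.8883 N (compression)
  F[1-3] = +2683.2233 N (tension)
  F[2-3] = -3209.4528 N (compression)
  Rx@0 = -1291.2400 N
  Ry@0 = +695.7487 N
  Ry@2 = +6351.5613 N

2683.223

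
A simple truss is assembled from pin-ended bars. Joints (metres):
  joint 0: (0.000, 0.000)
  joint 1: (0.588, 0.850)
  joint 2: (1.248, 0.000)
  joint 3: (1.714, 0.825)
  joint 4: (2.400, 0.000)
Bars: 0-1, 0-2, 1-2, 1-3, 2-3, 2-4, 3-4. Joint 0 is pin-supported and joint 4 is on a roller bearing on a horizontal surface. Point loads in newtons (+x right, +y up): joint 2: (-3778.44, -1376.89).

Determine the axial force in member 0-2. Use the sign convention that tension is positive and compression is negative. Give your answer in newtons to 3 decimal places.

N=5 nodes, M=7 members, R=3 reactions → 2N=10, M+R=10
member 0 (0-1): L=1.0336, (cx,cy)=(0.5689,0.8224)
member 1 (0-2): L=1.2480, (cx,cy)=(1.0000,0.0000)
member 2 (1-2): L=1.0762, (cx,cy)=(0.6133,-0.7899)
member 3 (1-3): L=1.1263, (cx,cy)=(0.9998,-0.0222)
member 4 (2-3): L=0.9475, (cx,cy)=(0.4918,0.8707)
member 5 (2-4): L=1.1520, (cx,cy)=(1.0000,0.0000)
member 6 (3-4): L=1.0729, (cx,cy)=(0.6394,-0.7689)
solve A·x = −loads:
  F[0-1] = -803.6312 N (compression)
  F[0-2] = -3321.2477 N (compression)
  F[1-2] = +864.5030 N (tension)
  F[1-3] = -987.6328 N (compression)
  F[2-3] = +797.1287 N (tension)
  F[2-4] = +595.3505 N (tension)
  F[3-4] = -931.1679 N (compression)
  Rx@0 = +3778.4400 N
  Ry@0 = +660.9072 N
  Ry@4 = +715.9828 N

-3321.248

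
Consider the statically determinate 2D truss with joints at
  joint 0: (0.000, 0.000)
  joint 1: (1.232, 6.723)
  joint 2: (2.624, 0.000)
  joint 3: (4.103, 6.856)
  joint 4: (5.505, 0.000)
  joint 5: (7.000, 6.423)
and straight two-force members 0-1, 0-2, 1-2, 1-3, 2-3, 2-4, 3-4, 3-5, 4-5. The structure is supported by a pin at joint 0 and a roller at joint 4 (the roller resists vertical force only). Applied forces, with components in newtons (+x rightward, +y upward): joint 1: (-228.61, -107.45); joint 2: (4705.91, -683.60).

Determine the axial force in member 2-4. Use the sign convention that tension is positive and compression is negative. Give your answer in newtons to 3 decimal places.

N=6 nodes, M=9 members, R=3 reactions → 2N=12, M+R=12
member 0 (0-1): L=6.8350, (cx,cy)=(0.1803,0.9836)
member 1 (0-2): L=2.6240, (cx,cy)=(1.0000,0.0000)
member 2 (1-2): L=6.8656, (cx,cy)=(0.2028,-0.9792)
member 3 (1-3): L=2.8741, (cx,cy)=(0.9989,0.0463)
member 4 (2-3): L=7.0137, (cx,cy)=(0.2109,0.9775)
member 5 (2-4): L=2.8810, (cx,cy)=(1.0000,0.0000)
member 6 (3-4): L=6.9979, (cx,cy)=(0.2003,-0.9797)
member 7 (3-5): L=2.9292, (cx,cy)=(0.9890,-0.1478)
member 8 (4-5): L=6.5947, (cx,cy)=(0.2267,0.9740)
solve A·x = −loads:
  F[0-1] = -732.3459 N (compression)
  F[0-2] = +4609.3054 N (tension)
  F[1-2] = +624.4806 N (tension)
  F[1-3] = -30.0411 N (compression)
  F[2-3] = +73.7478 N (tension)
  F[2-4] = +14.4575 N (tension)
  F[3-4] = -72.1624 N (compression)
  F[3-5] = -0.0000 N (compression)
  F[4-5] = +0.0000 N (tension)
  Rx@0 = -4477.3000 N
  Ry@0 = +720.3507 N
  Ry@4 = +70.6993 N

14.457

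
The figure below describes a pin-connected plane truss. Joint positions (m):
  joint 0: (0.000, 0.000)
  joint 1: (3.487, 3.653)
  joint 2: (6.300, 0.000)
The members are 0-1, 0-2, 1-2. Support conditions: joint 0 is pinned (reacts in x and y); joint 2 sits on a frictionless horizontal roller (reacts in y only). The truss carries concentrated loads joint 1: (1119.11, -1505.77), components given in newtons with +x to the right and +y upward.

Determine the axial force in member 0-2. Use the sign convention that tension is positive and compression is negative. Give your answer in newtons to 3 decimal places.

1141.477

N=3 nodes, M=3 members, R=3 reactions → 2N=6, M+R=6
member 0 (0-1): L=5.0501, (cx,cy)=(0.6905,0.7234)
member 1 (0-2): L=6.3000, (cx,cy)=(1.0000,0.0000)
member 2 (1-2): L=4.6106, (cx,cy)=(0.6101,-0.7923)
solve A·x = −loads:
  F[0-1] = -32.3938 N (compression)
  F[0-2] = +1141.4773 N (tension)
  F[1-2] = -1870.9078 N (compression)
  Rx@0 = -1119.1100 N
  Ry@0 = +23.4321 N
  Ry@2 = +1482.3379 N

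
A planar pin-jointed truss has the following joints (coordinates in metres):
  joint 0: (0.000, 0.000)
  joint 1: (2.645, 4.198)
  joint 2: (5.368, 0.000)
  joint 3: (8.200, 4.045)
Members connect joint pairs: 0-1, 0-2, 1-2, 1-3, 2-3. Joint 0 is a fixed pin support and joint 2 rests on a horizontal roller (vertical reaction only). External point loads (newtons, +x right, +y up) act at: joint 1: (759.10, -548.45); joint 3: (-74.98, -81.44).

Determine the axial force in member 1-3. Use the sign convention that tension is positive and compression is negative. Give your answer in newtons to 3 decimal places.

N=4 nodes, M=5 members, R=3 reactions → 2N=8, M+R=8
member 0 (0-1): L=4.9618, (cx,cy)=(0.5331,0.8461)
member 1 (0-2): L=5.3680, (cx,cy)=(1.0000,0.0000)
member 2 (1-2): L=5.0038, (cx,cy)=(0.5442,-0.8390)
member 3 (1-3): L=5.5571, (cx,cy)=(0.9996,-0.0275)
member 4 (2-3): L=4.9378, (cx,cy)=(0.5735,0.8192)
solve A·x = −loads:
  F[0-1] = +356.8310 N (tension)
  F[0-2] = +493.9023 N (tension)
  F[1-2] = -1012.9971 N (compression)
  F[1-3] = -17.6288 N (compression)
  F[2-3] = -100.0085 N (compression)
  Rx@0 = -684.1200 N
  Ry@0 = -301.9032 N
  Ry@2 = +931.7932 N

-17.629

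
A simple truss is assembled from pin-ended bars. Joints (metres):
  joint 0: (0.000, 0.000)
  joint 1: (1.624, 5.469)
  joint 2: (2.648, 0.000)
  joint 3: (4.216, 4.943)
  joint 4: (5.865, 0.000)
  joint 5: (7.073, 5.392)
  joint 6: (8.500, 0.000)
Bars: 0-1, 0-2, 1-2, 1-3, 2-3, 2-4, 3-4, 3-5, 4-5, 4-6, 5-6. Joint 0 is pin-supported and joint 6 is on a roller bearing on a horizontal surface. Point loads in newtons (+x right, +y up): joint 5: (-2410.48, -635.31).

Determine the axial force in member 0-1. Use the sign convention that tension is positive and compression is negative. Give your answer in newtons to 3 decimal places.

-1706.347

N=7 nodes, M=11 members, R=3 reactions → 2N=14, M+R=14
member 0 (0-1): L=5.7050, (cx,cy)=(0.2847,0.9586)
member 1 (0-2): L=2.6480, (cx,cy)=(1.0000,0.0000)
member 2 (1-2): L=5.5640, (cx,cy)=(0.1840,-0.9829)
member 3 (1-3): L=2.6448, (cx,cy)=(0.9800,-0.1989)
member 4 (2-3): L=5.1857, (cx,cy)=(0.3024,0.9532)
member 5 (2-4): L=3.2170, (cx,cy)=(1.0000,0.0000)
member 6 (3-4): L=5.2108, (cx,cy)=(0.3165,-0.9486)
member 7 (3-5): L=2.8921, (cx,cy)=(0.9879,0.1553)
member 8 (4-5): L=5.5257, (cx,cy)=(0.2186,0.9758)
member 9 (4-6): L=2.6350, (cx,cy)=(1.0000,0.0000)
member 10 (5-6): L=5.5776, (cx,cy)=(0.2558,-0.9667)
solve A·x = −loads:
  F[0-1] = -1706.3471 N (compression)
  F[0-2] = -1924.7492 N (compression)
  F[1-2] = +1834.1529 N (tension)
  F[1-3] = -840.0674 N (compression)
  F[2-3] = -1891.3555 N (compression)
  F[2-4] = -1015.3086 N (compression)
  F[3-4] = +1418.8450 N (tension)
  F[3-5] = -1866.8117 N (compression)
  F[4-5] = -1379.2894 N (compression)
  F[4-6] = -264.7684 N (compression)
  F[5-6] = +1034.8852 N (tension)
  Rx@0 = +2410.4800 N
  Ry@0 = +1635.7524 N
  Ry@6 = -1000.4424 N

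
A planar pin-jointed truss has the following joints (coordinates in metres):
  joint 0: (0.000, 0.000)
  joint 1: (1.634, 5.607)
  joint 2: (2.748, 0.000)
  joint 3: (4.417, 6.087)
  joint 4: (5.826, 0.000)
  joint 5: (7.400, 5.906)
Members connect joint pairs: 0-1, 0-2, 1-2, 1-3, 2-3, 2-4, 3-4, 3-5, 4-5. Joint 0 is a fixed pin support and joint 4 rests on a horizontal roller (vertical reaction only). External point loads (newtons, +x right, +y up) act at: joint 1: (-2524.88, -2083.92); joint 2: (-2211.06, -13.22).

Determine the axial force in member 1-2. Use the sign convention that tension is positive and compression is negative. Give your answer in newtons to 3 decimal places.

2060.358

N=6 nodes, M=9 members, R=3 reactions → 2N=12, M+R=12
member 0 (0-1): L=5.8402, (cx,cy)=(0.2798,0.9601)
member 1 (0-2): L=2.7480, (cx,cy)=(1.0000,0.0000)
member 2 (1-2): L=5.7166, (cx,cy)=(0.1949,-0.9808)
member 3 (1-3): L=2.8241, (cx,cy)=(0.9854,0.1700)
member 4 (2-3): L=6.3117, (cx,cy)=(0.2644,0.9644)
member 5 (2-4): L=3.0780, (cx,cy)=(1.0000,0.0000)
member 6 (3-4): L=6.2479, (cx,cy)=(0.2255,-0.9742)
member 7 (3-5): L=2.9885, (cx,cy)=(0.9982,-0.0606)
member 8 (4-5): L=6.1121, (cx,cy)=(0.2575,0.9663)
solve A·x = −loads:
  F[0-1] = -4100.1500 N (compression)
  F[0-2] = -3588.7877 N (compression)
  F[1-2] = +2060.3576 N (tension)
  F[1-3] = +990.6370 N (tension)
  F[2-3] = -2081.7384 N (compression)
  F[2-4] = -425.7470 N (compression)
  F[3-4] = +1887.8957 N (tension)
  F[3-5] = -0.0000 N (compression)
  F[4-5] = +0.0000 N (tension)
  Rx@0 = +4735.9400 N
  Ry@0 = +3936.4034 N
  Ry@4 = -1839.2634 N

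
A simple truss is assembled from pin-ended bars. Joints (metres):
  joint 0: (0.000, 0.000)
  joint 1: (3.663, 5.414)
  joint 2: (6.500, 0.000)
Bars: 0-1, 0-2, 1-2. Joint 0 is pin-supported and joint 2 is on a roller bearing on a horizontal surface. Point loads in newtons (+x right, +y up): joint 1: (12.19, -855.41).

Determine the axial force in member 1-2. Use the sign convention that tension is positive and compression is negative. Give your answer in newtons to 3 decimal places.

-555.693

N=3 nodes, M=3 members, R=3 reactions → 2N=6, M+R=6
member 0 (0-1): L=6.5367, (cx,cy)=(0.5604,0.8282)
member 1 (0-2): L=6.5000, (cx,cy)=(1.0000,0.0000)
member 2 (1-2): L=6.1123, (cx,cy)=(0.4641,-0.8858)
solve A·x = −loads:
  F[0-1] = -438.5196 N (compression)
  F[0-2] = +257.9237 N (tension)
  F[1-2] = -555.6934 N (compression)
  Rx@0 = -12.1900 N
  Ry@0 = +363.2002 N
  Ry@2 = +492.2098 N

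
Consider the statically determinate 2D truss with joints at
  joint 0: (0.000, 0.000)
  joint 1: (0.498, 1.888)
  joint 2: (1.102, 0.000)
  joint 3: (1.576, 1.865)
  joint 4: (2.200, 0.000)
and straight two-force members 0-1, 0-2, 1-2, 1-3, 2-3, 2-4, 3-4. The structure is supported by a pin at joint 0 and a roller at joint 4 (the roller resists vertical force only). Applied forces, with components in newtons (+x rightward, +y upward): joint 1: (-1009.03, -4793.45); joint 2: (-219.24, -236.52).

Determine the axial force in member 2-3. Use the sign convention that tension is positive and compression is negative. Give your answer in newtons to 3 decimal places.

N=5 nodes, M=7 members, R=3 reactions → 2N=10, M+R=10
member 0 (0-1): L=1.9526, (cx,cy)=(0.2550,0.9669)
member 1 (0-2): L=1.1020, (cx,cy)=(1.0000,0.0000)
member 2 (1-2): L=1.9823, (cx,cy)=(0.3047,-0.9524)
member 3 (1-3): L=1.0782, (cx,cy)=(0.9998,-0.0213)
member 4 (2-3): L=1.9243, (cx,cy)=(0.2463,0.9692)
member 5 (2-4): L=1.0980, (cx,cy)=(1.0000,0.0000)
member 6 (3-4): L=1.9666, (cx,cy)=(0.3173,-0.9483)
solve A·x = −loads:
  F[0-1] = -4852.8549 N (compression)
  F[0-2] = +9.4403 N (tension)
  F[1-2] = -101.7050 N (compression)
  F[1-3] = -197.7355 N (compression)
  F[2-3] = +343.9878 N (tension)
  F[2-4] = +112.9579 N (tension)
  F[3-4] = -356.0024 N (compression)
  Rx@0 = +1228.2700 N
  Ry@0 = +4692.3634 N
  Ry@4 = +337.6066 N

343.988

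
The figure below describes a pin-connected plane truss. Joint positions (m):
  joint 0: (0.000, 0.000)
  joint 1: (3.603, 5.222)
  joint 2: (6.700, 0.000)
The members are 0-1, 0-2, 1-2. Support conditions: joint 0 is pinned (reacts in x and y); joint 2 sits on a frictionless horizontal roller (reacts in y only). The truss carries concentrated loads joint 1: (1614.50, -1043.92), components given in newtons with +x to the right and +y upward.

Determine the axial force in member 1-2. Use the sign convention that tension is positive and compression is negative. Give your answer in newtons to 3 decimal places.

N=3 nodes, M=3 members, R=3 reactions → 2N=6, M+R=6
member 0 (0-1): L=6.3444, (cx,cy)=(0.5679,0.8231)
member 1 (0-2): L=6.7000, (cx,cy)=(1.0000,0.0000)
member 2 (1-2): L=6.0713, (cx,cy)=(0.5101,-0.8601)
solve A·x = −loads:
  F[0-1] = +942.5489 N (tension)
  F[0-2] = +1079.2207 N (tension)
  F[1-2] = -2115.6841 N (compression)
  Rx@0 = -1614.5000 N
  Ry@0 = -775.8058 N
  Ry@2 = +1819.7258 N

-2115.684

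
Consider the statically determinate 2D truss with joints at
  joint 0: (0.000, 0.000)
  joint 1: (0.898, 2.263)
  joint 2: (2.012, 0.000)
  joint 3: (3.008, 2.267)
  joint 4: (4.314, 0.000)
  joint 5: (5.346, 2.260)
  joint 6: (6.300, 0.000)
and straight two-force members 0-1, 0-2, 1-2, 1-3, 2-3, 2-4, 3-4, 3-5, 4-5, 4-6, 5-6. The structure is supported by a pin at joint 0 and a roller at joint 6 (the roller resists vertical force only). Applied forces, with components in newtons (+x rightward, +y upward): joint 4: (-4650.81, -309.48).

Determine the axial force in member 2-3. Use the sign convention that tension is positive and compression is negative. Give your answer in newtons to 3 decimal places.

N=7 nodes, M=11 members, R=3 reactions → 2N=14, M+R=14
member 0 (0-1): L=2.4347, (cx,cy)=(0.3688,0.9295)
member 1 (0-2): L=2.0120, (cx,cy)=(1.0000,0.0000)
member 2 (1-2): L=2.5223, (cx,cy)=(0.4417,-0.8972)
member 3 (1-3): L=2.1100, (cx,cy)=(1.0000,0.0019)
member 4 (2-3): L=2.4761, (cx,cy)=(0.4022,0.9155)
member 5 (2-4): L=2.3020, (cx,cy)=(1.0000,0.0000)
member 6 (3-4): L=2.6163, (cx,cy)=(0.4992,-0.8665)
member 7 (3-5): L=2.3380, (cx,cy)=(1.0000,-0.0030)
member 8 (4-5): L=2.4845, (cx,cy)=(0.4154,0.9096)
member 9 (4-6): L=1.9860, (cx,cy)=(1.0000,0.0000)
member 10 (5-6): L=2.4531, (cx,cy)=(0.3889,-0.9213)
solve A·x = −loads:
  F[0-1] = -104.9603 N (compression)
  F[0-2] = -4612.0964 N (compression)
  F[1-2] = +108.5569 N (tension)
  F[1-3] = -86.6583 N (compression)
  F[2-3] = -106.3811 N (compression)
  F[2-4] = -4521.3613 N (compression)
  F[3-4] = +113.2337 N (tension)
  F[3-5] = -185.9737 N (compression)
  F[4-5] = +232.3572 N (tension)
  F[4-6] = +89.4565 N (tension)
  F[5-6] = -230.0274 N (compression)
  Rx@0 = +4650.8100 N
  Ry@0 = +97.5599 N
  Ry@6 = +211.9201 N

-106.381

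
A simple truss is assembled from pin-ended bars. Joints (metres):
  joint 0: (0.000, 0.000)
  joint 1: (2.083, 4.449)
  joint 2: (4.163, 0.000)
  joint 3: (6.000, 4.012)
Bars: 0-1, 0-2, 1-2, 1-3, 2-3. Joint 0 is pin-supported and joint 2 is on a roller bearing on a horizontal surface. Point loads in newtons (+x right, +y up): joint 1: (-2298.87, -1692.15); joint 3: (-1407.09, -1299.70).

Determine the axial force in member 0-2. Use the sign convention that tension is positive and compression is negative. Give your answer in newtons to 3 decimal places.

N=4 nodes, M=5 members, R=3 reactions → 2N=8, M+R=8
member 0 (0-1): L=4.9125, (cx,cy)=(0.4240,0.9057)
member 1 (0-2): L=4.1630, (cx,cy)=(1.0000,0.0000)
member 2 (1-2): L=4.9112, (cx,cy)=(0.4235,-0.9059)
member 3 (1-3): L=3.9413, (cx,cy)=(0.9938,-0.1109)
member 4 (2-3): L=4.4126, (cx,cy)=(0.4163,0.9092)
solve A·x = −loads:
  F[0-1] = -4510.3467 N (compression)
  F[0-2] = -1793.4746 N (compression)
  F[1-2] = +2736.3709 N (tension)
  F[1-3] = -777.3180 N (compression)
  F[2-3] = -1524.2554 N (compression)
  Rx@0 = +3705.9600 N
  Ry@0 = +4084.8044 N
  Ry@2 = -1092.9544 N

-1793.475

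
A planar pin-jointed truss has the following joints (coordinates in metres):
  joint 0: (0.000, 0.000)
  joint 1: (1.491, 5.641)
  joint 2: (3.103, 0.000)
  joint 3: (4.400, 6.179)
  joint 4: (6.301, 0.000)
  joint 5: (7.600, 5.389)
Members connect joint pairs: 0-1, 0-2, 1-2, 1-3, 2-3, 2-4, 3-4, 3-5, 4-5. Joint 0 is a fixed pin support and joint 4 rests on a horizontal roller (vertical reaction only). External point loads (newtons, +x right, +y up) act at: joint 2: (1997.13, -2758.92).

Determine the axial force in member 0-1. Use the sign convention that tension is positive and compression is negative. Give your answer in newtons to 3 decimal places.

-1448.345

N=6 nodes, M=9 members, R=3 reactions → 2N=12, M+R=12
member 0 (0-1): L=5.8347, (cx,cy)=(0.2555,0.9668)
member 1 (0-2): L=3.1030, (cx,cy)=(1.0000,0.0000)
member 2 (1-2): L=5.8668, (cx,cy)=(0.2748,-0.9615)
member 3 (1-3): L=2.9583, (cx,cy)=(0.9833,0.1819)
member 4 (2-3): L=6.3137, (cx,cy)=(0.2054,0.9787)
member 5 (2-4): L=3.1980, (cx,cy)=(1.0000,0.0000)
member 6 (3-4): L=6.4648, (cx,cy)=(0.2941,-0.9558)
member 7 (3-5): L=3.2961, (cx,cy)=(0.9709,-0.2397)
member 8 (4-5): L=5.5433, (cx,cy)=(0.2343,0.9722)
solve A·x = −loads:
  F[0-1] = -1448.3450 N (compression)
  F[0-2] = +2367.2390 N (tension)
  F[1-2] = +1315.5913 N (tension)
  F[1-3] = -743.9954 N (compression)
  F[2-3] = +1526.5216 N (tension)
  F[2-4] = +417.9991 N (tension)
  F[3-4] = -1421.5082 N (compression)
  F[3-5] = -0.0000 N (tension)
  F[4-5] = +0.0000 N (tension)
  Rx@0 = -1997.1300 N
  Ry@0 = +1400.2581 N
  Ry@4 = +1358.6619 N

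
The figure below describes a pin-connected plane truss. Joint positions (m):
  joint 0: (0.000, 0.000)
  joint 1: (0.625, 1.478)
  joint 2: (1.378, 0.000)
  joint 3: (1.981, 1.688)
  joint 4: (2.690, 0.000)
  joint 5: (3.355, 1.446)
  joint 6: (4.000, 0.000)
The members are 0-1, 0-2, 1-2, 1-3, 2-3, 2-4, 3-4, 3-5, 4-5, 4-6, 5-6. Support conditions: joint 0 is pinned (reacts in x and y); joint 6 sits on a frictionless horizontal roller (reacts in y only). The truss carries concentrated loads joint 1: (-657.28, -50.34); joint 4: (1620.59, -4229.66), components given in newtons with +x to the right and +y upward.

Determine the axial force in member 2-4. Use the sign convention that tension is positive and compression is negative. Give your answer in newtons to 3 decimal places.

2965.166

N=7 nodes, M=11 members, R=3 reactions → 2N=14, M+R=14
member 0 (0-1): L=1.6047, (cx,cy)=(0.3895,0.9210)
member 1 (0-2): L=1.3780, (cx,cy)=(1.0000,0.0000)
member 2 (1-2): L=1.6588, (cx,cy)=(0.4540,-0.8910)
member 3 (1-3): L=1.3722, (cx,cy)=(0.9882,0.1530)
member 4 (2-3): L=1.7925, (cx,cy)=(0.3364,0.9417)
member 5 (2-4): L=1.3120, (cx,cy)=(1.0000,0.0000)
member 6 (3-4): L=1.8309, (cx,cy)=(0.3873,-0.9220)
member 7 (3-5): L=1.3951, (cx,cy)=(0.9848,-0.1735)
member 8 (4-5): L=1.5916, (cx,cy)=(0.4178,0.9085)
member 9 (4-6): L=1.3100, (cx,cy)=(1.0000,0.0000)
member 10 (5-6): L=1.5833, (cx,cy)=(0.4074,-0.9133)
solve A·x = −loads:
  F[0-1] = -1813.7759 N (compression)
  F[0-2] = +1669.7346 N (tension)
  F[1-2] = +1677.4731 N (tension)
  F[1-3] = -820.3019 N (compression)
  F[2-3] = -1587.1776 N (compression)
  F[2-4] = +2965.1662 N (tension)
  F[3-4] = +2175.0985 N (tension)
  F[3-5] = -2220.5461 N (compression)
  F[4-5] = +2448.2168 N (tension)
  F[4-6] = +1163.9650 N (tension)
  F[5-6] = -2857.2763 N (compression)
  Rx@0 = -963.3100 N
  Ry@0 = +1670.5530 N
  Ry@6 = +2609.4470 N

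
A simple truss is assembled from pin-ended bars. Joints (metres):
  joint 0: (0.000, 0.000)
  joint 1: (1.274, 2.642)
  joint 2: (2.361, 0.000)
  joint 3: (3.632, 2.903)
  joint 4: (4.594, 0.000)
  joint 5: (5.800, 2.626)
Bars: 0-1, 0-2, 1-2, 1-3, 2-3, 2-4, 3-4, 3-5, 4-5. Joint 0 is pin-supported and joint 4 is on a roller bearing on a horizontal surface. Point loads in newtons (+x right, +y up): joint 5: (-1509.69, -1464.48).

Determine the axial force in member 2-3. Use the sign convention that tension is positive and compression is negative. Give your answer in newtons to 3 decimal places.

-472.946

N=6 nodes, M=9 members, R=3 reactions → 2N=12, M+R=12
member 0 (0-1): L=2.9331, (cx,cy)=(0.4343,0.9007)
member 1 (0-2): L=2.3610, (cx,cy)=(1.0000,0.0000)
member 2 (1-2): L=2.8569, (cx,cy)=(0.3805,-0.9248)
member 3 (1-3): L=2.3724, (cx,cy)=(0.9939,0.1100)
member 4 (2-3): L=3.1690, (cx,cy)=(0.4011,0.9160)
member 5 (2-4): L=2.2330, (cx,cy)=(1.0000,0.0000)
member 6 (3-4): L=3.0582, (cx,cy)=(0.3146,-0.9492)
member 7 (3-5): L=2.1856, (cx,cy)=(0.9919,-0.1267)
member 8 (4-5): L=2.8897, (cx,cy)=(0.4173,0.9087)
solve A·x = −loads:
  F[0-1] = -531.2401 N (compression)
  F[0-2] = -1278.9466 N (compression)
  F[1-2] = +468.4773 N (tension)
  F[1-3] = -411.4901 N (compression)
  F[2-3] = -472.9461 N (compression)
  F[2-4] = -911.0146 N (compression)
  F[3-4] = +610.5327 N (tension)
  F[3-5] = -797.1524 N (compression)
  F[4-5] = -1722.7100 N (compression)
  Rx@0 = +1509.6900 N
  Ry@0 = +478.5118 N
  Ry@4 = +985.9682 N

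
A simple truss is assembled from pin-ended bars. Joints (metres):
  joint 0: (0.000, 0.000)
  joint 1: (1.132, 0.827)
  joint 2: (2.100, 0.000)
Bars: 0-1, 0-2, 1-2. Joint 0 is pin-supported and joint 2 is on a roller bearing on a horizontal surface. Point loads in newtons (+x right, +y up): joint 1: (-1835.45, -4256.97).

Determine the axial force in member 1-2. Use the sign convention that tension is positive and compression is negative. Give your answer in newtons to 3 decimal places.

N=3 nodes, M=3 members, R=3 reactions → 2N=6, M+R=6
member 0 (0-1): L=1.4019, (cx,cy)=(0.8075,0.5899)
member 1 (0-2): L=2.1000, (cx,cy)=(1.0000,0.0000)
member 2 (1-2): L=1.2732, (cx,cy)=(0.7603,-0.6496)
solve A·x = −loads:
  F[0-1] = -4551.6798 N (compression)
  F[0-2] = +1839.8928 N (tension)
  F[1-2] = -2419.9276 N (compression)
  Rx@0 = +1835.4500 N
  Ry@0 = +2685.0781 N
  Ry@2 = +1571.8919 N

-2419.928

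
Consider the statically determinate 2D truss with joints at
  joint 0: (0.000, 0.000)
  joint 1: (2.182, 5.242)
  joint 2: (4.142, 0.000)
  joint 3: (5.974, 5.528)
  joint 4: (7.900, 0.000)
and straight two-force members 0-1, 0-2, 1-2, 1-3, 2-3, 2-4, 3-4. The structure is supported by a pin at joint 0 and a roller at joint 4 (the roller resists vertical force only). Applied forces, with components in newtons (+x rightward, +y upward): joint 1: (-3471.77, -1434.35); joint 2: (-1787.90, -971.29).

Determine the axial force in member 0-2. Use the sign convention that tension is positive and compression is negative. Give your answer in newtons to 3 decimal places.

-3676.288

N=5 nodes, M=7 members, R=3 reactions → 2N=10, M+R=10
member 0 (0-1): L=5.6780, (cx,cy)=(0.3843,0.9232)
member 1 (0-2): L=4.1420, (cx,cy)=(1.0000,0.0000)
member 2 (1-2): L=5.5964, (cx,cy)=(0.3502,-0.9367)
member 3 (1-3): L=3.8028, (cx,cy)=(0.9972,0.0752)
member 4 (2-3): L=5.8237, (cx,cy)=(0.3146,0.9492)
member 5 (2-4): L=3.7580, (cx,cy)=(1.0000,0.0000)
member 6 (3-4): L=5.8539, (cx,cy)=(0.3290,-0.9443)
solve A·x = −loads:
  F[0-1] = -4120.2775 N (compression)
  F[0-2] = -3676.2876 N (compression)
  F[1-2] = +2608.2613 N (tension)
  F[1-3] = +977.6848 N (tension)
  F[2-3] = -1550.4978 N (compression)
  F[2-4] = -487.1620 N (compression)
  F[3-4] = +1480.6866 N (tension)
  Rx@0 = +5259.6700 N
  Ry@0 = +3803.8911 N
  Ry@4 = -1398.2511 N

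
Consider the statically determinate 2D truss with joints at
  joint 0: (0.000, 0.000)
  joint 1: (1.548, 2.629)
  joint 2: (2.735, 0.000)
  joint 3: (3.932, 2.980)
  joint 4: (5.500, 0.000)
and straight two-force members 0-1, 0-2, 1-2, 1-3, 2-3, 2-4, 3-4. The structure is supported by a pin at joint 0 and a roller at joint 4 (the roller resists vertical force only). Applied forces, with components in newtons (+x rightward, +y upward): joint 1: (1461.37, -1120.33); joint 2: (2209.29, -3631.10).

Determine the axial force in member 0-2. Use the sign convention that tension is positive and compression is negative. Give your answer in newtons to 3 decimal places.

4808.211

N=5 nodes, M=7 members, R=3 reactions → 2N=10, M+R=10
member 0 (0-1): L=3.0509, (cx,cy)=(0.5074,0.8617)
member 1 (0-2): L=2.7350, (cx,cy)=(1.0000,0.0000)
member 2 (1-2): L=2.8845, (cx,cy)=(0.4115,-0.9114)
member 3 (1-3): L=2.4097, (cx,cy)=(0.9893,0.1457)
member 4 (2-3): L=3.2114, (cx,cy)=(0.3727,0.9279)
member 5 (2-4): L=2.7650, (cx,cy)=(1.0000,0.0000)
member 6 (3-4): L=3.3673, (cx,cy)=(0.4656,-0.8850)
solve A·x = −loads:
  F[0-1] = -2241.9548 N (compression)
  F[0-2] = +4808.2110 N (tension)
  F[1-2] = +441.3121 N (tension)
  F[1-3] = -2810.4977 N (compression)
  F[2-3] = +3479.6306 N (tension)
  F[2-4] = +1483.5510 N (tension)
  F[3-4] = -3185.9889 N (compression)
  Rx@0 = -3670.6600 N
  Ry@0 = +1931.9262 N
  Ry@4 = +2819.5038 N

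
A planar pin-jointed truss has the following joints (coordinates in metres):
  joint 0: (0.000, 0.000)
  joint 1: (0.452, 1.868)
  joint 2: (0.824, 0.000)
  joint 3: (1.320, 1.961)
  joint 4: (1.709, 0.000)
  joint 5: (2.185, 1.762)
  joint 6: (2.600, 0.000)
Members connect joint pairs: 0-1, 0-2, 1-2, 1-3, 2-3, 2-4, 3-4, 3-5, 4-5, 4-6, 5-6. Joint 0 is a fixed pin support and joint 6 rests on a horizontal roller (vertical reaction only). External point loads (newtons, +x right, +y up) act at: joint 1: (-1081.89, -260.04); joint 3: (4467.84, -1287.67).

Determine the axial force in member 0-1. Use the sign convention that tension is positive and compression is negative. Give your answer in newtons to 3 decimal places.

1794.044

N=7 nodes, M=11 members, R=3 reactions → 2N=14, M+R=14
member 0 (0-1): L=1.9219, (cx,cy)=(0.2352,0.9720)
member 1 (0-2): L=0.8240, (cx,cy)=(1.0000,0.0000)
member 2 (1-2): L=1.9047, (cx,cy)=(0.1953,-0.9807)
member 3 (1-3): L=0.8730, (cx,cy)=(0.9943,0.1065)
member 4 (2-3): L=2.0228, (cx,cy)=(0.2452,0.9695)
member 5 (2-4): L=0.8850, (cx,cy)=(1.0000,0.0000)
member 6 (3-4): L=1.9992, (cx,cy)=(0.1946,-0.9809)
member 7 (3-5): L=0.8876, (cx,cy)=(0.9745,-0.2242)
member 8 (4-5): L=1.8252, (cx,cy)=(0.2608,0.9654)
member 9 (4-6): L=0.8910, (cx,cy)=(1.0000,0.0000)
member 10 (5-6): L=1.8102, (cx,cy)=(0.2293,-0.9734)
solve A·x = −loads:
  F[0-1] = +1794.0441 N (tension)
  F[0-2] = +2964.0213 N (tension)
  F[1-2] = -1839.5717 N (compression)
  F[1-3] = +1873.7657 N (tension)
  F[2-3] = +1860.9602 N (tension)
  F[2-4] = +2148.4112 N (tension)
  F[3-4] = -2988.0403 N (compression)
  F[3-5] = -1607.9414 N (compression)
  F[4-5] = +3035.9968 N (tension)
  F[4-6] = +775.2240 N (tension)
  F[5-6] = -3381.4944 N (compression)
  Rx@0 = -3385.9500 N
  Ry@0 = -1743.7232 N
  Ry@6 = +3291.4332 N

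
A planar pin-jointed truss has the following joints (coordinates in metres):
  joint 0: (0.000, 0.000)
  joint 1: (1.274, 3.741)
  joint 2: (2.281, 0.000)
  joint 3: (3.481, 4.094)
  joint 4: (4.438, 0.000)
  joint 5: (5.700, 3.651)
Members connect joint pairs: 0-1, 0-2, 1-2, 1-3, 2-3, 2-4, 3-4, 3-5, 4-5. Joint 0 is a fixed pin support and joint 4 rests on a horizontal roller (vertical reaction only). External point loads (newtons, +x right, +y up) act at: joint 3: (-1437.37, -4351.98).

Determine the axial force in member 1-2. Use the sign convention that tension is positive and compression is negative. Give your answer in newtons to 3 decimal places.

N=6 nodes, M=9 members, R=3 reactions → 2N=12, M+R=12
member 0 (0-1): L=3.9520, (cx,cy)=(0.3224,0.9466)
member 1 (0-2): L=2.2810, (cx,cy)=(1.0000,0.0000)
member 2 (1-2): L=3.8742, (cx,cy)=(0.2599,-0.9656)
member 3 (1-3): L=2.2351, (cx,cy)=(0.9874,0.1579)
member 4 (2-3): L=4.2662, (cx,cy)=(0.2813,0.9596)
member 5 (2-4): L=2.1570, (cx,cy)=(1.0000,0.0000)
member 6 (3-4): L=4.2044, (cx,cy)=(0.2276,-0.9737)
member 7 (3-5): L=2.2628, (cx,cy)=(0.9806,-0.1958)
member 8 (4-5): L=3.8630, (cx,cy)=(0.3267,0.9451)
solve A·x = −loads:
  F[0-1] = -2392.1127 N (compression)
  F[0-2] = -666.2248 N (compression)
  F[1-2] = +2125.7549 N (tension)
  F[1-3] = -1340.5115 N (compression)
  F[2-3] = -2139.0502 N (compression)
  F[2-4] = +487.9842 N (tension)
  F[3-4] = -2143.8494 N (compression)
  F[3-5] = -0.0000 N (compression)
  F[4-5] = +0.0000 N (tension)
  Rx@0 = +1437.3700 N
  Ry@0 = +2264.4069 N
  Ry@4 = +2087.5731 N

2125.755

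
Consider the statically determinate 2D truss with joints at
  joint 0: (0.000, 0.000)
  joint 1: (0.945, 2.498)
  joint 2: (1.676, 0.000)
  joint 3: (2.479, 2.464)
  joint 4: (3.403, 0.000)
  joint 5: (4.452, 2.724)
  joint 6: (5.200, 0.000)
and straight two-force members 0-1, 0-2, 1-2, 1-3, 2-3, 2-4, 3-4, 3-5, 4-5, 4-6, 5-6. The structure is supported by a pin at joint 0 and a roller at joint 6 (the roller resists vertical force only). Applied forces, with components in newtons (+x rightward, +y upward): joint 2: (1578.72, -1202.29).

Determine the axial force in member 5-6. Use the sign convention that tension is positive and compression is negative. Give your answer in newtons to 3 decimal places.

-401.851

N=7 nodes, M=11 members, R=3 reactions → 2N=14, M+R=14
member 0 (0-1): L=2.6708, (cx,cy)=(0.3538,0.9353)
member 1 (0-2): L=1.6760, (cx,cy)=(1.0000,0.0000)
member 2 (1-2): L=2.6028, (cx,cy)=(0.2809,-0.9598)
member 3 (1-3): L=1.5344, (cx,cy)=(0.9998,-0.0222)
member 4 (2-3): L=2.5915, (cx,cy)=(0.3099,0.9508)
member 5 (2-4): L=1.7270, (cx,cy)=(1.0000,0.0000)
member 6 (3-4): L=2.6316, (cx,cy)=(0.3511,-0.9363)
member 7 (3-5): L=1.9901, (cx,cy)=(0.9914,0.1306)
member 8 (4-5): L=2.9190, (cx,cy)=(0.3594,0.9332)
member 9 (4-6): L=1.7970, (cx,cy)=(1.0000,0.0000)
member 10 (5-6): L=2.8248, (cx,cy)=(0.2648,-0.9643)
solve A·x = −loads:
  F[0-1] = -871.1368 N (compression)
  F[0-2] = +1886.9544 N (tension)
  F[1-2] = +861.6601 N (tension)
  F[1-3] = -550.3716 N (compression)
  F[2-3] = +394.7391 N (tension)
  F[2-4] = +427.9251 N (tension)
  F[3-4] = -451.7595 N (compression)
  F[3-5] = -271.6300 N (compression)
  F[4-5] = +453.2766 N (tension)
  F[4-6] = +106.4080 N (tension)
  F[5-6] = -401.8515 N (compression)
  Rx@0 = -1578.7200 N
  Ry@0 = +814.7827 N
  Ry@6 = +387.5073 N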